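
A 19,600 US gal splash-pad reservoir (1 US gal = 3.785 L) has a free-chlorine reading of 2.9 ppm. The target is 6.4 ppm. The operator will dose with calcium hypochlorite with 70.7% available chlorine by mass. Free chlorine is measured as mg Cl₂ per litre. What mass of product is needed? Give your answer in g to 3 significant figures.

Volume: 19,600 US gal × 3.785 L/gal = 74,186 L.
Chlorine deficit: 6.4 − 2.9 = 3.5 ppm = 3.5 mg/L as Cl₂.
Cl₂ equivalent needed: 3.5 mg/L × 74,186 L = 259,700 mg = 259.7 g.
Product at 70.7% available chlorine: 259.7 / 0.707 = 367.3 g.

367 g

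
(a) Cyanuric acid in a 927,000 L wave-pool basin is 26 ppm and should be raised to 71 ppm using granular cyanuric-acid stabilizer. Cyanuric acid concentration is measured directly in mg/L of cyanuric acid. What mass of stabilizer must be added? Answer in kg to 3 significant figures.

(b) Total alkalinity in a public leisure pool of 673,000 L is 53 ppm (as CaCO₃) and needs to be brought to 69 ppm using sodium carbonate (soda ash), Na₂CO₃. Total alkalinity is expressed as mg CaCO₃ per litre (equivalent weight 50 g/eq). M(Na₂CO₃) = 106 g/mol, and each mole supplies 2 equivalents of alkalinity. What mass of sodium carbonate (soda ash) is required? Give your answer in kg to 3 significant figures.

(a) 41.7 kg; (b) 11.4 kg

(a) CYA to add: (71 − 26) = 45 mg/L × 927,000 L = 41,720 g cyanuric acid.

(b) Alkalinity to add: (69 − 53) = 16 mg/L as CaCO₃ × 673,000 L = 10,770 g as CaCO₃.
(b) Equivalents: 10,770 g ÷ 50 g/eq = 215.4 eq.
(b) Each mole of Na₂CO₃ supplies 2 eq, so 215.4 / 2 = 107.7 mol.
(b) Mass: 107.7 mol × 106 g/mol = 11,410 g.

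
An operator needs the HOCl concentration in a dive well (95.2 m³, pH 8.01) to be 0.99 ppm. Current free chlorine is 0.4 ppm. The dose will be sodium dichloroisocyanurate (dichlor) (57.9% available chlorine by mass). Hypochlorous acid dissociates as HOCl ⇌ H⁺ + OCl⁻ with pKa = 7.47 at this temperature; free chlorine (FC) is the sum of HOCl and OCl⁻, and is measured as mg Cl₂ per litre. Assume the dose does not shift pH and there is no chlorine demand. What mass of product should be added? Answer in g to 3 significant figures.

661 g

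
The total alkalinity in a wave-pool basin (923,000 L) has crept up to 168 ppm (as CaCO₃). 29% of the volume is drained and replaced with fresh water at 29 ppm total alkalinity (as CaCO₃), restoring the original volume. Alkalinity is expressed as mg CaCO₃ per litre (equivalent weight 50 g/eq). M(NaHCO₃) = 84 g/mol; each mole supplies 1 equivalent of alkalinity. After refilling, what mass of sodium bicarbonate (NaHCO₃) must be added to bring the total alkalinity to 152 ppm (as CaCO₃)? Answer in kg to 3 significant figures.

After draining 29% and refilling: 168 × 0.71 + 29 × 0.29 = 127.69 ppm.
Deficit to target: 152 − 127.69 = 24.31 mg/L.
As CaCO₃: 24.31 mg/L × 923,000 L = 22,440 g; ÷ 50 g/eq ÷ 1 = 448.8 mol NaHCO₃.
Mass: 448.8 × 84 = 37,700 g.

37.7 kg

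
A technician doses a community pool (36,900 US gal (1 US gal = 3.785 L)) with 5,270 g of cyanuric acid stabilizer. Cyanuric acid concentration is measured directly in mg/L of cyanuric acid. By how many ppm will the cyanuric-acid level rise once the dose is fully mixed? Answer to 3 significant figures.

37.7 ppm

Volume: 36,900 US gal × 3.785 L/gal = 139,666 L.
Rise: 5,270 g / 139,666 L × 1000 = 37.73 mg/L.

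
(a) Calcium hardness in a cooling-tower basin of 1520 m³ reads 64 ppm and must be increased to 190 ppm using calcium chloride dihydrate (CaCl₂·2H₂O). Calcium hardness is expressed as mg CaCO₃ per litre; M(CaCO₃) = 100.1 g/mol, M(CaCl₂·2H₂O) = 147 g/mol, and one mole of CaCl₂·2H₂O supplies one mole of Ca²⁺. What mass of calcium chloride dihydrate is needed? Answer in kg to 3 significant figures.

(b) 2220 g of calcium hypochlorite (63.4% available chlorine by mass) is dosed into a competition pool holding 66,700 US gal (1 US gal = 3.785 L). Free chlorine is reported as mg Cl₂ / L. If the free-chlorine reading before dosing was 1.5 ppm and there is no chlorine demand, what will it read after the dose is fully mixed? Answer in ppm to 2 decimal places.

(a) 281 kg; (b) 7.08 ppm

(a) Volume: 1520 m³ = 1,520,000 L.
(a) Hardness to add: (190 − 64) = 126 mg/L as CaCO₃ × 1,520,000 L = 191,500 g as CaCO₃.
(a) Moles of Ca²⁺ (1 mol Ca²⁺ ≡ 1 mol CaCO₃): 191,500 / 100.1 g/mol = 1913 mol.
(a) Mass of CaCl₂·2H₂O: 1913 × 147 = 281,300 g.

(b) Volume: 66,700 US gal × 3.785 L/gal = 252,460 L.
(b) Available chlorine delivered: 2220 g × 0.634 = 1407 g as Cl₂.
(b) Concentration rise: 1407 g / 252,460 L = 5.575 mg/L = 5.58 ppm.
(b) Final FC: 1.5 + 5.58 = 7.08 ppm.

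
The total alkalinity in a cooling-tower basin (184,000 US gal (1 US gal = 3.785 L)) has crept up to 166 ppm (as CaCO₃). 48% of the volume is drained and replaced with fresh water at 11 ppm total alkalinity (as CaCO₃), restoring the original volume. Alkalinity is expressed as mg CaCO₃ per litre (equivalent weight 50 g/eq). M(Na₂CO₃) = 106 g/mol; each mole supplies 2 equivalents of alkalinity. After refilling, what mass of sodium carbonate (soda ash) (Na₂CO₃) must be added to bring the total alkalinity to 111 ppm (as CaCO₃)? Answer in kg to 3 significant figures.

Volume: 184,000 US gal × 3.785 L/gal = 696,440 L.
After draining 48% and refilling: 166 × 0.52 + 11 × 0.48 = 91.6 ppm.
Deficit to target: 111 − 91.6 = 19.4 mg/L.
As CaCO₃: 19.4 mg/L × 696,440 L = 13,510 g; ÷ 50 g/eq ÷ 2 = 135.1 mol Na₂CO₃.
Mass: 135.1 × 106 = 14,320 g.

14.3 kg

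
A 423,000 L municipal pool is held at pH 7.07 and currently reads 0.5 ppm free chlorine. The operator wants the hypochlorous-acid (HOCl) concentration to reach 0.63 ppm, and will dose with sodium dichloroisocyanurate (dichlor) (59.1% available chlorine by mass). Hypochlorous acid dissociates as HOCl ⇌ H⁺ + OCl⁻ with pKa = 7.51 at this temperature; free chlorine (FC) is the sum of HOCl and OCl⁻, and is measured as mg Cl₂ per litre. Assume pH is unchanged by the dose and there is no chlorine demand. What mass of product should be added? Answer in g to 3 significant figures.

[OCl⁻]/[HOCl] = 10^(pH − pKa) = 10^(7.07 − 7.51) = 0.3631; fraction as HOCl = 1/(1 + 0.3631) = 0.7336.
Free chlorine required for 0.63 ppm HOCl: 0.63 / 0.7336 = 0.8587 ppm.
FC to add: 0.8587 − 0.5 = 0.3587 mg/L as Cl₂.
Cl₂ equivalent: 0.3587 mg/L × 423,000 L = 151.7 g.
Product at 59.1% available Cl: 151.7 / 0.591 = 256.8 g.

257 g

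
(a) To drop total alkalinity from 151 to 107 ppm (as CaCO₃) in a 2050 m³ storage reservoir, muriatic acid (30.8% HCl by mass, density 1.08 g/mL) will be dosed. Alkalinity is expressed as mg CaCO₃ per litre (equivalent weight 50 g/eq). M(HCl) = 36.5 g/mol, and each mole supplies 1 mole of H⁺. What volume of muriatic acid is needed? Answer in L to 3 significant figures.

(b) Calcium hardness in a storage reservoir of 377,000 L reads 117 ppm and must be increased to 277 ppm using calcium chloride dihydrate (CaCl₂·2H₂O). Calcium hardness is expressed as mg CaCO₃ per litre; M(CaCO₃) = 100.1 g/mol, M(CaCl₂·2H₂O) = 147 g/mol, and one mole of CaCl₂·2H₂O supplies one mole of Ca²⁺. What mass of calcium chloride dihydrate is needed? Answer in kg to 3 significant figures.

(a) 198 L; (b) 88.6 kg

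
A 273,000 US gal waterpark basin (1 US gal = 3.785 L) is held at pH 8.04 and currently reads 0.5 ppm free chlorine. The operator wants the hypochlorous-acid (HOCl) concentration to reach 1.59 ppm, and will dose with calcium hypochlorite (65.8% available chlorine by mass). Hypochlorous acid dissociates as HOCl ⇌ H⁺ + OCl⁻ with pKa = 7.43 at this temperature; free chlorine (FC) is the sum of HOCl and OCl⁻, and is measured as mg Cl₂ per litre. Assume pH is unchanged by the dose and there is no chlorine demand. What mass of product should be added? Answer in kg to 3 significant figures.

11.9 kg

Volume: 273,000 US gal × 3.785 L/gal = 1,033,305 L.
[OCl⁻]/[HOCl] = 10^(pH − pKa) = 10^(8.04 − 7.43) = 4.074; fraction as HOCl = 1/(1 + 4.074) = 0.1971.
Free chlorine required for 1.59 ppm HOCl: 1.59 / 0.1971 = 8.067 ppm.
FC to add: 8.067 − 0.5 = 7.567 mg/L as Cl₂.
Cl₂ equivalent: 7.567 mg/L × 1,033,305 L = 7819 g.
Product at 65.8% available Cl: 7819 / 0.658 = 11,880 g.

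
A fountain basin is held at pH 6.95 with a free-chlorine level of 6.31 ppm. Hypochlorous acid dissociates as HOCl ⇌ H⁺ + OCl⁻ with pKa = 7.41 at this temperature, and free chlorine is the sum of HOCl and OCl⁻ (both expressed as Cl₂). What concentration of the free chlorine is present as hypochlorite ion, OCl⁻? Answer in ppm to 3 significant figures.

1.62 ppm

[OCl⁻]/[HOCl] = 10^(pH − pKa) = 10^(6.95 − 7.41) = 10^-0.46 = 0.3467.
Fraction as HOCl = 1 / (1 + 0.3467) = 0.7425.
OCl⁻ = (1 − 0.7425) × 6.31 ppm = 1.625 ppm.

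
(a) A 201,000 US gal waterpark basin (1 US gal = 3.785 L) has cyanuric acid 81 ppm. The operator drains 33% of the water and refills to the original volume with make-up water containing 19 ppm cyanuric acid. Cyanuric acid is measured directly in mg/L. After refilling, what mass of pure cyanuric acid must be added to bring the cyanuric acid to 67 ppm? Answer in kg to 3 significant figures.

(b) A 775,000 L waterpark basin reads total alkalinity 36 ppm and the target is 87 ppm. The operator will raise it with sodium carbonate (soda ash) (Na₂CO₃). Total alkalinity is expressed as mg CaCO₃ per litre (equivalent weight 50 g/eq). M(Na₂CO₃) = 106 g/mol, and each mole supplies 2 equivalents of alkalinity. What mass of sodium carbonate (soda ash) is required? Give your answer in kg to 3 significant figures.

(a) Volume: 201,000 US gal × 3.785 L/gal = 760,785 L.
(a) After draining 33% and refilling: 81 × 0.67 + 19 × 0.33 = 60.54 ppm.
(a) Deficit to target: 67 − 60.54 = 6.46 mg/L.
(a) Mass: 6.46 mg/L × 760,785 L = 4915 g cyanuric acid.

(b) Alkalinity to add: (87 − 36) = 51 mg/L as CaCO₃ × 775,000 L = 39,520 g as CaCO₃.
(b) Equivalents: 39,520 g ÷ 50 g/eq = 790.5 eq.
(b) Each mole of Na₂CO₃ supplies 2 eq, so 790.5 / 2 = 395.2 mol.
(b) Mass: 395.2 mol × 106 g/mol = 41,900 g.

(a) 4.91 kg; (b) 41.9 kg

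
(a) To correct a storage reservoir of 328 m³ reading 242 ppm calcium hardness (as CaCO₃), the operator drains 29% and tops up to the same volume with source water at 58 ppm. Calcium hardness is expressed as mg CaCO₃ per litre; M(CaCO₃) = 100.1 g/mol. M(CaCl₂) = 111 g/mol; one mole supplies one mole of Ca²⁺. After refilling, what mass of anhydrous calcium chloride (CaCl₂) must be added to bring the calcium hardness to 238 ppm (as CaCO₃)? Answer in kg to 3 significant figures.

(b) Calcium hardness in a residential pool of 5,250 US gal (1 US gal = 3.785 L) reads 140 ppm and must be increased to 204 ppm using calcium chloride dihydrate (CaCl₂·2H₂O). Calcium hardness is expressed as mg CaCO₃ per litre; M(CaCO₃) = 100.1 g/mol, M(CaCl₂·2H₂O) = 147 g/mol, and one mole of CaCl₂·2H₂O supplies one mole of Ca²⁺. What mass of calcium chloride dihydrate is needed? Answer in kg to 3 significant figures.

(a) 18.0 kg; (b) 1.87 kg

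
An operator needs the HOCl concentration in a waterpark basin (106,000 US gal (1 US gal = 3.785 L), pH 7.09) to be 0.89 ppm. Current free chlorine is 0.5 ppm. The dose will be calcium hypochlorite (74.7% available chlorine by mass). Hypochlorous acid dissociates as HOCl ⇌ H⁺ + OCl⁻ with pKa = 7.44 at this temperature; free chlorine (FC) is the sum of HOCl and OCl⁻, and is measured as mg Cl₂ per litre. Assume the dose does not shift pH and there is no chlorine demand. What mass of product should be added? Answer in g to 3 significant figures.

423 g

Volume: 106,000 US gal × 3.785 L/gal = 401,210 L.
[OCl⁻]/[HOCl] = 10^(pH − pKa) = 10^(7.09 − 7.44) = 0.4467; fraction as HOCl = 1/(1 + 0.4467) = 0.6912.
Free chlorine required for 0.89 ppm HOCl: 0.89 / 0.6912 = 1.288 ppm.
FC to add: 1.288 − 0.5 = 0.7875 mg/L as Cl₂.
Cl₂ equivalent: 0.7875 mg/L × 401,210 L = 316 g.
Product at 74.7% available Cl: 316 / 0.747 = 423 g.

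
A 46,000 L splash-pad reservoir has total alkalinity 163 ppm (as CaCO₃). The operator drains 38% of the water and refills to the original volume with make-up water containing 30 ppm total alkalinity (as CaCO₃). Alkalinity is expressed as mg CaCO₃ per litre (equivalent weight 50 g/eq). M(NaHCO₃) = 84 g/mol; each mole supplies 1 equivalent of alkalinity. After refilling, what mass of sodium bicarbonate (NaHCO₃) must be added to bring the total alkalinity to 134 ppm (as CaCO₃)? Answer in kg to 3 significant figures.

1.66 kg

After draining 38% and refilling: 163 × 0.62 + 30 × 0.38 = 112.46 ppm.
Deficit to target: 134 − 112.46 = 21.54 mg/L.
As CaCO₃: 21.54 mg/L × 46,000 L = 990.8 g; ÷ 50 g/eq ÷ 1 = 19.82 mol NaHCO₃.
Mass: 19.82 × 84 = 1665 g.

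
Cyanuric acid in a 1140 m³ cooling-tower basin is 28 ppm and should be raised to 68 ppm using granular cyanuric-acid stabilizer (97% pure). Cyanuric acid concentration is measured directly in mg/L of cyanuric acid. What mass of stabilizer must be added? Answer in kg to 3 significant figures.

Volume: 1140 m³ = 1,140,000 L.
CYA to add: (68 − 28) = 40 mg/L × 1,140,000 L = 45,600 g cyanuric acid.
At 97% purity: 45,600 / 0.97 = 47,010 g product.

47.0 kg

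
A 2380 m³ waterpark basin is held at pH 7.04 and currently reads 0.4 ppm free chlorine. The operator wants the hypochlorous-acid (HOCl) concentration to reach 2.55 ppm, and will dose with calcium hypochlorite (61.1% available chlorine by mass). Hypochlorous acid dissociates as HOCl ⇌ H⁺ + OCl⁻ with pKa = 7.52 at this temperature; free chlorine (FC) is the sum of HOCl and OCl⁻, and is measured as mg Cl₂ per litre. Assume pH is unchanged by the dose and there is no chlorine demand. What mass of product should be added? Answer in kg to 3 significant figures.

11.7 kg

Volume: 2380 m³ = 2,380,000 L.
[OCl⁻]/[HOCl] = 10^(pH − pKa) = 10^(7.04 − 7.52) = 0.3311; fraction as HOCl = 1/(1 + 0.3311) = 0.7512.
Free chlorine required for 2.55 ppm HOCl: 2.55 / 0.7512 = 3.394 ppm.
FC to add: 3.394 − 0.4 = 2.994 mg/L as Cl₂.
Cl₂ equivalent: 2.994 mg/L × 2,380,000 L = 7127 g.
Product at 61.1% available Cl: 7127 / 0.611 = 11,660 g.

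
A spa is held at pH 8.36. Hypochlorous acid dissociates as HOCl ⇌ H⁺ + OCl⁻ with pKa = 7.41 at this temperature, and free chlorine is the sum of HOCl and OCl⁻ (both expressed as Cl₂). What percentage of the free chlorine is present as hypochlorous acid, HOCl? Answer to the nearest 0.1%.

[OCl⁻]/[HOCl] = 10^(pH − pKa) = 10^(8.36 − 7.41) = 10^0.95 = 8.913.
Fraction as HOCl = 1 / (1 + 8.913) = 0.1009.

10.1%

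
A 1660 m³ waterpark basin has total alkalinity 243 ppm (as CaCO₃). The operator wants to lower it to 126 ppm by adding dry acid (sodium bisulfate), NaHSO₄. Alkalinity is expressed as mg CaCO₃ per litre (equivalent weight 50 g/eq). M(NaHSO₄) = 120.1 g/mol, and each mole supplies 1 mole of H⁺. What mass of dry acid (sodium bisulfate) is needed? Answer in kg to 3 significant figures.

467 kg

Volume: 1660 m³ = 1,660,000 L.
Alkalinity to neutralize: (243 − 126) = 117 mg/L as CaCO₃ × 1,660,000 L = 194,200 g as CaCO₃.
Equivalents of H⁺ required: 194,200 ÷ 50 g/eq = 3884 eq = 3884 mol NaHSO₄.
Mass of NaHSO₄: 3884 × 120.1 = 466,500 g.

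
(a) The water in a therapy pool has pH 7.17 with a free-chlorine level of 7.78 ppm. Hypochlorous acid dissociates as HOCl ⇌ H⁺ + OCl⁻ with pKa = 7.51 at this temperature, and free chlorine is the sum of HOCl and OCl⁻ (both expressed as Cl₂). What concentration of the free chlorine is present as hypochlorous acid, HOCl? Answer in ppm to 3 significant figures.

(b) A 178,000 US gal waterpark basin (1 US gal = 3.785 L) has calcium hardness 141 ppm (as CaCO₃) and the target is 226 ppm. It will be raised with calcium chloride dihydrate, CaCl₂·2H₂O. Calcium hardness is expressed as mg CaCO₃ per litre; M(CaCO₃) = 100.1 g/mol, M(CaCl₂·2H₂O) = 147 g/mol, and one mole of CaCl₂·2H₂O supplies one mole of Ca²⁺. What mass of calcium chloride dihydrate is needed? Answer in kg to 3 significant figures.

(a) [OCl⁻]/[HOCl] = 10^(pH − pKa) = 10^(7.17 − 7.51) = 10^-0.34 = 0.4571.
(a) Fraction as HOCl = 1 / (1 + 0.4571) = 0.6863.
(a) HOCl = 0.6863 × 7.78 ppm = 5.339 ppm.

(b) Volume: 178,000 US gal × 3.785 L/gal = 673,730 L.
(b) Hardness to add: (226 − 141) = 85 mg/L as CaCO₃ × 673,730 L = 57,270 g as CaCO₃.
(b) Moles of Ca²⁺ (1 mol Ca²⁺ ≡ 1 mol CaCO₃): 57,270 / 100.1 g/mol = 572.1 mol.
(b) Mass of CaCl₂·2H₂O: 572.1 × 147 = 84,100 g.

(a) 5.34 ppm; (b) 84.1 kg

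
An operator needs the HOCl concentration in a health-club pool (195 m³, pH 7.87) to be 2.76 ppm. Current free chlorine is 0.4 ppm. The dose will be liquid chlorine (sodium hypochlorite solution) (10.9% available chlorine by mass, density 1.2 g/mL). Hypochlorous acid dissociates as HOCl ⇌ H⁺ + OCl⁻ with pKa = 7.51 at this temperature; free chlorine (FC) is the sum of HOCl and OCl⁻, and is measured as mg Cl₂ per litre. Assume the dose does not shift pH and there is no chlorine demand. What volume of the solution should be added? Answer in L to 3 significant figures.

12.9 L

Volume: 195 m³ = 195,000 L.
[OCl⁻]/[HOCl] = 10^(pH − pKa) = 10^(7.87 − 7.51) = 2.291; fraction as HOCl = 1/(1 + 2.291) = 0.3039.
Free chlorine required for 2.76 ppm HOCl: 2.76 / 0.3039 = 9.083 ppm.
FC to add: 9.083 − 0.4 = 8.683 mg/L as Cl₂.
Cl₂ equivalent: 8.683 mg/L × 195,000 L = 1693 g.
Product at 10.9% available Cl: 1693 / 0.109 = 15,530 g.
Volume: 15,530 g ÷ 1.2 g/mL = 12,940 mL.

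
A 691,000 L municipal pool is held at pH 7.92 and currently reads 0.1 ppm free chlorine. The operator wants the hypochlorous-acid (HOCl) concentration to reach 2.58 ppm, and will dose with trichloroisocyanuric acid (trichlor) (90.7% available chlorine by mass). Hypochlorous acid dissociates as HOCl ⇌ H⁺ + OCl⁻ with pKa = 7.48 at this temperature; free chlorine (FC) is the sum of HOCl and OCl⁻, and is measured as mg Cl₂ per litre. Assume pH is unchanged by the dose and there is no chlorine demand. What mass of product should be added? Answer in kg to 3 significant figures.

[OCl⁻]/[HOCl] = 10^(pH − pKa) = 10^(7.92 − 7.48) = 2.754; fraction as HOCl = 1/(1 + 2.754) = 0.2664.
Free chlorine required for 2.58 ppm HOCl: 2.58 / 0.2664 = 9.686 ppm.
FC to add: 9.686 − 0.1 = 9.586 mg/L as Cl₂.
Cl₂ equivalent: 9.586 mg/L × 691,000 L = 6624 g.
Product at 90.7% available Cl: 6624 / 0.907 = 7303 g.

7.30 kg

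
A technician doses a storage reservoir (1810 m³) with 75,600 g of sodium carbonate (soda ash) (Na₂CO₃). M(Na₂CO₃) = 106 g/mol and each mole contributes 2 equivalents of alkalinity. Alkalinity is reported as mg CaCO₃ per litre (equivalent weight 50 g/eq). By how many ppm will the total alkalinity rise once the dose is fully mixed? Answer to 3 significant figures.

Volume: 1810 m³ = 1,810,000 L.
Moles of Na₂CO₃: 75,600 g ÷ 106 g/mol = 713.2 mol → 1426 eq of alkalinity.
As CaCO₃: 1426 eq × 50 g/eq = 71,320 g.
Rise: 71,320 g / 1,810,000 L × 1000 = 39.4 mg/L.

39.4 ppm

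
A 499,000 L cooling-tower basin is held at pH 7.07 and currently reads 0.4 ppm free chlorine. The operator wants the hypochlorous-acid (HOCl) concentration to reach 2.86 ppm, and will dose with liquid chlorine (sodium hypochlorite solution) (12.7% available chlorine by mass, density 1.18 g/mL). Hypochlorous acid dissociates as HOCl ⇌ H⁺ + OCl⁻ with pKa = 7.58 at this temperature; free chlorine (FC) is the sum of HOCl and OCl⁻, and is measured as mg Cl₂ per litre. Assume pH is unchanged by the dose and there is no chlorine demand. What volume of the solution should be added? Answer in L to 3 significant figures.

[OCl⁻]/[HOCl] = 10^(pH − pKa) = 10^(7.07 − 7.58) = 0.309; fraction as HOCl = 1/(1 + 0.309) = 0.7639.
Free chlorine required for 2.86 ppm HOCl: 2.86 / 0.7639 = 3.744 ppm.
FC to add: 3.744 − 0.4 = 3.344 mg/L as Cl₂.
Cl₂ equivalent: 3.344 mg/L × 499,000 L = 1669 g.
Product at 12.7% available Cl: 1669 / 0.127 = 13,140 g.
Volume: 13,140 g ÷ 1.18 g/mL = 11,130 mL.

11.1 L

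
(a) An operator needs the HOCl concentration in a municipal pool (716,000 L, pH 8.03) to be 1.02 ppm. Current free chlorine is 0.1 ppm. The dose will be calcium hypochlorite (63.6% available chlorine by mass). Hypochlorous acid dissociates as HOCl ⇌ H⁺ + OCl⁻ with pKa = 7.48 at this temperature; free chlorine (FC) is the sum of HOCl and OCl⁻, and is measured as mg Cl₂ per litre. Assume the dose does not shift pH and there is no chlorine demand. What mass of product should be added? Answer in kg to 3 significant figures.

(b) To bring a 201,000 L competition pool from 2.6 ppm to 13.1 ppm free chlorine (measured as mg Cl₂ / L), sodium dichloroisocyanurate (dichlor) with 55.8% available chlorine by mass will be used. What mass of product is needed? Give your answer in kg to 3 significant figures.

(a) 5.11 kg; (b) 3.78 kg

(a) [OCl⁻]/[HOCl] = 10^(pH − pKa) = 10^(8.03 − 7.48) = 3.548; fraction as HOCl = 1/(1 + 3.548) = 0.2199.
(a) Free chlorine required for 1.02 ppm HOCl: 1.02 / 0.2199 = 4.639 ppm.
(a) FC to add: 4.639 − 0.1 = 4.539 mg/L as Cl₂.
(a) Cl₂ equivalent: 4.539 mg/L × 716,000 L = 3250 g.
(a) Product at 63.6% available Cl: 3250 / 0.636 = 5110 g.

(b) Chlorine deficit: 13.1 − 2.6 = 10.5 ppm = 10.5 mg/L as Cl₂.
(b) Cl₂ equivalent needed: 10.5 mg/L × 201,000 L = 2,110,000 mg = 2110 g.
(b) Product at 55.8% available chlorine: 2110 / 0.558 = 3782 g.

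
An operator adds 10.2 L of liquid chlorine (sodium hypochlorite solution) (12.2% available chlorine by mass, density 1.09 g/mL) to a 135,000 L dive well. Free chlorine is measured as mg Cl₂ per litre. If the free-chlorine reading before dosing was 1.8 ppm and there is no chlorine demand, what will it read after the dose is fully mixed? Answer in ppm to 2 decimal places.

11.85 ppm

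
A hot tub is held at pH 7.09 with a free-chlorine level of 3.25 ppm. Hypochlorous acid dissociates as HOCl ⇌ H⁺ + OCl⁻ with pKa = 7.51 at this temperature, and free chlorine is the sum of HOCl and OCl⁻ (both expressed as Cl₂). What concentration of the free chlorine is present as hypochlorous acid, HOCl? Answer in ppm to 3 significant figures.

2.35 ppm

[OCl⁻]/[HOCl] = 10^(pH − pKa) = 10^(7.09 − 7.51) = 10^-0.42 = 0.3802.
Fraction as HOCl = 1 / (1 + 0.3802) = 0.7245.
HOCl = 0.7245 × 3.25 ppm = 2.355 ppm.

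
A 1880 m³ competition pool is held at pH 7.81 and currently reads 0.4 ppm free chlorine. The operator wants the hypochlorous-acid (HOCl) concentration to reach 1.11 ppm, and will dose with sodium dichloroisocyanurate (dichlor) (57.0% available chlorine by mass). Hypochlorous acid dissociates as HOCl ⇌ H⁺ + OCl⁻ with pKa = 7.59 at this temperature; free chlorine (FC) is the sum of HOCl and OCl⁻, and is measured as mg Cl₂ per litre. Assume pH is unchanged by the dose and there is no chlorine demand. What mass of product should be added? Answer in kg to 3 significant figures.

8.42 kg

Volume: 1880 m³ = 1,880,000 L.
[OCl⁻]/[HOCl] = 10^(pH − pKa) = 10^(7.81 − 7.59) = 1.66; fraction as HOCl = 1/(1 + 1.66) = 0.376.
Free chlorine required for 1.11 ppm HOCl: 1.11 / 0.376 = 2.952 ppm.
FC to add: 2.952 − 0.4 = 2.552 mg/L as Cl₂.
Cl₂ equivalent: 2.552 mg/L × 1,880,000 L = 4798 g.
Product at 57.0% available Cl: 4798 / 0.57 = 8418 g.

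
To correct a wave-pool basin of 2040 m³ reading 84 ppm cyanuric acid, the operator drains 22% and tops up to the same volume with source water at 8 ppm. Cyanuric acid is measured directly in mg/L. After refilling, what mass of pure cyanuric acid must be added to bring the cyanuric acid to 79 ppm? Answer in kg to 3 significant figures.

23.9 kg

Volume: 2040 m³ = 2,040,000 L.
After draining 22% and refilling: 84 × 0.78 + 8 × 0.22 = 67.28 ppm.
Deficit to target: 79 − 67.28 = 11.72 mg/L.
Mass: 11.72 mg/L × 2,040,000 L = 23,910 g cyanuric acid.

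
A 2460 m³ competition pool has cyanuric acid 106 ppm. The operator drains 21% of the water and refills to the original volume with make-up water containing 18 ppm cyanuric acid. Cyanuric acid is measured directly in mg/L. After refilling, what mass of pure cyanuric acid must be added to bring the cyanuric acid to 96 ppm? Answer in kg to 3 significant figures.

Volume: 2460 m³ = 2,460,000 L.
After draining 21% and refilling: 106 × 0.79 + 18 × 0.21 = 87.52 ppm.
Deficit to target: 96 − 87.52 = 8.48 mg/L.
Mass: 8.48 mg/L × 2,460,000 L = 20,860 g cyanuric acid.

20.9 kg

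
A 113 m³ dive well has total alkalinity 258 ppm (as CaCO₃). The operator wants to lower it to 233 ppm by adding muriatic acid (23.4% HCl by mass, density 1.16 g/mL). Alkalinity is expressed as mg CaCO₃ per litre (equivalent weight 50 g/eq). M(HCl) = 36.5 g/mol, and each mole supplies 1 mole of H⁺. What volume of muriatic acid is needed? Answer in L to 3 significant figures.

7.60 L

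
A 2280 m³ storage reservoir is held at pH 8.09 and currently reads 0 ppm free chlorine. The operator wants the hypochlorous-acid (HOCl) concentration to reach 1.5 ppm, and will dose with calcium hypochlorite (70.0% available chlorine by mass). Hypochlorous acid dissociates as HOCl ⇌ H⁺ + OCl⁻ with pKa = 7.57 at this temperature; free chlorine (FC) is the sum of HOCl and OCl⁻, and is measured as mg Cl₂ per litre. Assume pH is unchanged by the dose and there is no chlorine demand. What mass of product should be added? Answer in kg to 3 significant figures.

21.1 kg

Volume: 2280 m³ = 2,280,000 L.
[OCl⁻]/[HOCl] = 10^(pH − pKa) = 10^(8.09 − 7.57) = 3.311; fraction as HOCl = 1/(1 + 3.311) = 0.2319.
Free chlorine required for 1.5 ppm HOCl: 1.5 / 0.2319 = 6.467 ppm.
FC to add: 6.467 − 0 = 6.467 mg/L as Cl₂.
Cl₂ equivalent: 6.467 mg/L × 2,280,000 L = 14,740 g.
Product at 70.0% available Cl: 14,740 / 0.7 = 21,060 g.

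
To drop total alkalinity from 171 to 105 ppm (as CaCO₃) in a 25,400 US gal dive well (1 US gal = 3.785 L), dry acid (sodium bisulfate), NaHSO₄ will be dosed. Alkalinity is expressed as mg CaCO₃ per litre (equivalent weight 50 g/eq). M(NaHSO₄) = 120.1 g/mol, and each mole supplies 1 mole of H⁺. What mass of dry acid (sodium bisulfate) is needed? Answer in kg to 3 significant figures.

Volume: 25,400 US gal × 3.785 L/gal = 96,139 L.
Alkalinity to neutralize: (171 − 105) = 66 mg/L as CaCO₃ × 96,139 L = 6345 g as CaCO₃.
Equivalents of H⁺ required: 6345 ÷ 50 g/eq = 126.9 eq = 126.9 mol NaHSO₄.
Mass of NaHSO₄: 126.9 × 120.1 = 15,240 g.

15.2 kg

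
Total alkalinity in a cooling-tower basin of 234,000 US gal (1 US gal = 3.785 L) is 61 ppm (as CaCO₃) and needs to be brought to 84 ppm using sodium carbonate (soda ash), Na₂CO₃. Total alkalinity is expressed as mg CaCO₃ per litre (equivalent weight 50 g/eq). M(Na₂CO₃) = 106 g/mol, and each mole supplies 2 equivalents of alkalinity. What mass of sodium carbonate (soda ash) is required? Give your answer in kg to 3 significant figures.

21.6 kg

Volume: 234,000 US gal × 3.785 L/gal = 885,690 L.
Alkalinity to add: (84 − 61) = 23 mg/L as CaCO₃ × 885,690 L = 20,370 g as CaCO₃.
Equivalents: 20,370 g ÷ 50 g/eq = 407.4 eq.
Each mole of Na₂CO₃ supplies 2 eq, so 407.4 / 2 = 203.7 mol.
Mass: 203.7 mol × 106 g/mol = 21,590 g.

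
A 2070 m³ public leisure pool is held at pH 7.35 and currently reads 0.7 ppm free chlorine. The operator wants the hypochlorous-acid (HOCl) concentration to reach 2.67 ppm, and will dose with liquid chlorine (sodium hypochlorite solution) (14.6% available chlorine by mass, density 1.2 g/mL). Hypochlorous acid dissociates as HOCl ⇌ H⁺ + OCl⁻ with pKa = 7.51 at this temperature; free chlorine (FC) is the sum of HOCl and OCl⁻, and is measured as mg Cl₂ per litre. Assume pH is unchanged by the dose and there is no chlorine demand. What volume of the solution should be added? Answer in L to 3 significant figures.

45.1 L

Volume: 2070 m³ = 2,070,000 L.
[OCl⁻]/[HOCl] = 10^(pH − pKa) = 10^(7.35 − 7.51) = 0.6918; fraction as HOCl = 1/(1 + 0.6918) = 0.5911.
Free chlorine required for 2.67 ppm HOCl: 2.67 / 0.5911 = 4.517 ppm.
FC to add: 4.517 − 0.7 = 3.817 mg/L as Cl₂.
Cl₂ equivalent: 3.817 mg/L × 2,070,000 L = 7902 g.
Product at 14.6% available Cl: 7902 / 0.146 = 54,120 g.
Volume: 54,120 g ÷ 1.2 g/mL = 45,100 mL.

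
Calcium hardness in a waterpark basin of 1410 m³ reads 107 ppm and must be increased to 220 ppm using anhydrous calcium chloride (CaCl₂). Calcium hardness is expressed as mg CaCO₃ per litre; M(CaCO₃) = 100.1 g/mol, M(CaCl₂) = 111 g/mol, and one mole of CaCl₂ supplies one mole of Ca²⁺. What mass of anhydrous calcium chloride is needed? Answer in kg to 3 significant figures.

Volume: 1410 m³ = 1,410,000 L.
Hardness to add: (220 − 107) = 113 mg/L as CaCO₃ × 1,410,000 L = 159,300 g as CaCO₃.
Moles of Ca²⁺ (1 mol Ca²⁺ ≡ 1 mol CaCO₃): 159,300 / 100.1 g/mol = 1592 mol.
Mass of CaCl₂: 1592 × 111 = 176,700 g.

177 kg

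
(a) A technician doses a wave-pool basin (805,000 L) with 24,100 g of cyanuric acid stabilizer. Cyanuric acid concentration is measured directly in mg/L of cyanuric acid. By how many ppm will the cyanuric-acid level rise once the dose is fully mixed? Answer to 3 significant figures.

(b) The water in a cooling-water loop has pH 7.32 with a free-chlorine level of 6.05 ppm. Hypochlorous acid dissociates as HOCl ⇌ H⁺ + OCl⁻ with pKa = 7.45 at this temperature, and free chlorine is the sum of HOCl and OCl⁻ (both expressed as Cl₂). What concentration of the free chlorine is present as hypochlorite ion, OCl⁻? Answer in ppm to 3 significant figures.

(a) 29.9 ppm; (b) 2.58 ppm

(a) Rise: 24,100 g / 805,000 L × 1000 = 29.94 mg/L.

(b) [OCl⁻]/[HOCl] = 10^(pH − pKa) = 10^(7.32 − 7.45) = 10^-0.13 = 0.7413.
(b) Fraction as HOCl = 1 / (1 + 0.7413) = 0.5743.
(b) OCl⁻ = (1 − 0.5743) × 6.05 ppm = 2.576 ppm.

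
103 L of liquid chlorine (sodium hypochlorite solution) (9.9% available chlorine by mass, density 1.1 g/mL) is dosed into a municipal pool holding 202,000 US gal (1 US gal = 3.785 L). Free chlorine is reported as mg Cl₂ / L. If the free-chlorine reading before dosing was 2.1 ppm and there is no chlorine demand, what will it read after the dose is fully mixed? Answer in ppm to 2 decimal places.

16.77 ppm

Volume: 202,000 US gal × 3.785 L/gal = 764,570 L.
Mass of solution: 103 L × 1000 mL/L × 1.1 g/mL = 113,300 g.
Available chlorine delivered: 113,300 g × 0.099 = 11,220 g as Cl₂.
Concentration rise: 11,220 g / 764,570 L = 14.67 mg/L = 14.67 ppm.
Final FC: 2.1 + 14.67 = 16.77 ppm.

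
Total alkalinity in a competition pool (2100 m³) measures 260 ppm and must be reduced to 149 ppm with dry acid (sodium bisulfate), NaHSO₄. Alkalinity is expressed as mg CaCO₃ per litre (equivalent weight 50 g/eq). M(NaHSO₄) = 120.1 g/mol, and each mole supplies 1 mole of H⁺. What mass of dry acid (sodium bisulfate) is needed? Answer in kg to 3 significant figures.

560 kg

Volume: 2100 m³ = 2,100,000 L.
Alkalinity to neutralize: (260 − 149) = 111 mg/L as CaCO₃ × 2,100,000 L = 233,100 g as CaCO₃.
Equivalents of H⁺ required: 233,100 ÷ 50 g/eq = 4662 eq = 4662 mol NaHSO₄.
Mass of NaHSO₄: 4662 × 120.1 = 559,900 g.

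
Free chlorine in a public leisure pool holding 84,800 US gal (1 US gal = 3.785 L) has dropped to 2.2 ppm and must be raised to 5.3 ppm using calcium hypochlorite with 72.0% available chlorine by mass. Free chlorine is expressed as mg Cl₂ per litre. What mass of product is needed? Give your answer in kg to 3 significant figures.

Volume: 84,800 US gal × 3.785 L/gal = 320,968 L.
Chlorine deficit: 5.3 − 2.2 = 3.1 ppm = 3.1 mg/L as Cl₂.
Cl₂ equivalent needed: 3.1 mg/L × 320,968 L = 995,000 mg = 995 g.
Product at 72.0% available chlorine: 995 / 0.72 = 1382 g.

1.38 kg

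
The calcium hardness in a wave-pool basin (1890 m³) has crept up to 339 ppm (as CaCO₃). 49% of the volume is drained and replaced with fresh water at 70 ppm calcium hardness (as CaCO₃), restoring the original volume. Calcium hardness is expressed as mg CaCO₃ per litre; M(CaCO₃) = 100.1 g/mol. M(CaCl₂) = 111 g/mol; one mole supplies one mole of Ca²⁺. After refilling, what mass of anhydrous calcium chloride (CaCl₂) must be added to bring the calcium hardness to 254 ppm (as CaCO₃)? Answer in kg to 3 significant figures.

Volume: 1890 m³ = 1,890,000 L.
After draining 49% and refilling: 339 × 0.51 + 70 × 0.49 = 207.19 ppm.
Deficit to target: 254 − 207.19 = 46.81 mg/L.
As CaCO₃: 46.81 mg/L × 1,890,000 L = 88,470 g; ÷ 100.1 = 883.8 mol Ca²⁺.
Mass: 883.8 × 111 = 98,100 g.

98.1 kg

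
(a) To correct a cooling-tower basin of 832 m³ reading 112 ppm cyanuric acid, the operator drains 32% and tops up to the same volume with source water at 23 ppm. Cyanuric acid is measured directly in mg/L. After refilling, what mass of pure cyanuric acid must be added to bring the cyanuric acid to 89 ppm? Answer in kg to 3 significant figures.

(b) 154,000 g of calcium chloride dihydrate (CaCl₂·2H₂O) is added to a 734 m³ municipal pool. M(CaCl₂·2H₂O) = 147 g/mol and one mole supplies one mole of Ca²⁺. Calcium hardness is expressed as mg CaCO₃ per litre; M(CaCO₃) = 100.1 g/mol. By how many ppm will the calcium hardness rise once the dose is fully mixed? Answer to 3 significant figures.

(a) 4.56 kg; (b) 143 ppm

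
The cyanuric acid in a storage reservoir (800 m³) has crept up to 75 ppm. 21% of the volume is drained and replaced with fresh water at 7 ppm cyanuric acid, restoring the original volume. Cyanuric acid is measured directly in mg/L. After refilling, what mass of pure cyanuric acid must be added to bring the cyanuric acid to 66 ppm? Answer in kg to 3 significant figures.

Volume: 800 m³ = 800,000 L.
After draining 21% and refilling: 75 × 0.79 + 7 × 0.21 = 60.72 ppm.
Deficit to target: 66 − 60.72 = 5.28 mg/L.
Mass: 5.28 mg/L × 800,000 L = 4224 g cyanuric acid.

4.22 kg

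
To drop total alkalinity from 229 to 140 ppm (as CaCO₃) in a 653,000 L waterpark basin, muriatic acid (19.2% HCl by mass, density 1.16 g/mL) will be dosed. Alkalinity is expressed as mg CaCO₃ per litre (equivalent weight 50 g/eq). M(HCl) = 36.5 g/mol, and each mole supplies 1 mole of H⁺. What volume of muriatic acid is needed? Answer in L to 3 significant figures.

190 L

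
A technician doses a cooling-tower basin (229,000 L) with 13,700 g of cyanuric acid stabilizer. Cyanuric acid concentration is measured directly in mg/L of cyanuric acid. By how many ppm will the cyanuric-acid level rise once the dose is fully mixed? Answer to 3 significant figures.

59.8 ppm

Rise: 13,700 g / 229,000 L × 1000 = 59.83 mg/L.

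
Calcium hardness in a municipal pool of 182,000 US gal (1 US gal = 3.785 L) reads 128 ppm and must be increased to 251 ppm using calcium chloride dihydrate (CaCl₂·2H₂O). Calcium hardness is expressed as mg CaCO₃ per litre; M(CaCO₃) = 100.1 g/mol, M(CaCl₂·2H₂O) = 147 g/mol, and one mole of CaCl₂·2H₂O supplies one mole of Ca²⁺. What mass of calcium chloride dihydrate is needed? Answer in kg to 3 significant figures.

Volume: 182,000 US gal × 3.785 L/gal = 688,870 L.
Hardness to add: (251 − 128) = 123 mg/L as CaCO₃ × 688,870 L = 84,730 g as CaCO₃.
Moles of Ca²⁺ (1 mol Ca²⁺ ≡ 1 mol CaCO₃): 84,730 / 100.1 g/mol = 846.5 mol.
Mass of CaCl₂·2H₂O: 846.5 × 147 = 124,400 g.

124 kg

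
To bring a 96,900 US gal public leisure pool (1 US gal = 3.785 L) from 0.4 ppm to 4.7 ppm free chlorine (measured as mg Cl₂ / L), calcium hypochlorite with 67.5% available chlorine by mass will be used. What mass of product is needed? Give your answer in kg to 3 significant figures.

2.34 kg

Volume: 96,900 US gal × 3.785 L/gal = 366,766 L.
Chlorine deficit: 4.7 − 0.4 = 4.3 ppm = 4.3 mg/L as Cl₂.
Cl₂ equivalent needed: 4.3 mg/L × 366,766 L = 1,577,000 mg = 1577 g.
Product at 67.5% available chlorine: 1577 / 0.675 = 2336 g.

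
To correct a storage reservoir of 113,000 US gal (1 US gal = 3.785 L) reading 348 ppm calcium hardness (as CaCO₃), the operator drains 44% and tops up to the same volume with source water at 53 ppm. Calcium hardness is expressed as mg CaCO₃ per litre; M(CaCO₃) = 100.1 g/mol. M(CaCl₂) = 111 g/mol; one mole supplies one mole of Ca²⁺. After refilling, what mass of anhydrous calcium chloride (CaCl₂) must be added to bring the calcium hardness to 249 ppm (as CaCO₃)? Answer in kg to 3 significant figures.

Volume: 113,000 US gal × 3.785 L/gal = 427,705 L.
After draining 44% and refilling: 348 × 0.56 + 53 × 0.44 = 218.2 ppm.
Deficit to target: 249 − 218.2 = 30.8 mg/L.
As CaCO₃: 30.8 mg/L × 427,705 L = 13,170 g; ÷ 100.1 = 131.6 mol Ca²⁺.
Mass: 131.6 × 111 = 14,610 g.

14.6 kg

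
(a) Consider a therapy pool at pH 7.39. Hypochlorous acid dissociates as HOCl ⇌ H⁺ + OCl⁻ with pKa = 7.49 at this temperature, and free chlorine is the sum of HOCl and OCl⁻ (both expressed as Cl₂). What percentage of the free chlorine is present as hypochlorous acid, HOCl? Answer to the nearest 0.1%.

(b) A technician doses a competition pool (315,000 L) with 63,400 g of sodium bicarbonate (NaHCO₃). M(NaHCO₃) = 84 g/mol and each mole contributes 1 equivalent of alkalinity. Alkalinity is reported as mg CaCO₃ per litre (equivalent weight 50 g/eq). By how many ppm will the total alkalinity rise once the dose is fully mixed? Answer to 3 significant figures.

(a) 55.7%; (b) 120 ppm

(a) [OCl⁻]/[HOCl] = 10^(pH − pKa) = 10^(7.39 − 7.49) = 10^-0.10 = 0.7943.
(a) Fraction as HOCl = 1 / (1 + 0.7943) = 0.5573.

(b) Moles of NaHCO₃: 63,400 g ÷ 84 g/mol = 754.8 mol → 754.8 eq of alkalinity.
(b) As CaCO₃: 754.8 eq × 50 g/eq = 37,740 g.
(b) Rise: 37,740 g / 315,000 L × 1000 = 119.8 mg/L.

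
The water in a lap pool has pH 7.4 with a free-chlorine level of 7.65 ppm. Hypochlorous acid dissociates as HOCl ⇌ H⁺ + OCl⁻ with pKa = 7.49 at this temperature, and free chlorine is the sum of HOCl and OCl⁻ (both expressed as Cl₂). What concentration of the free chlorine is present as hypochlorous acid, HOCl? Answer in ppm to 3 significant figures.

[OCl⁻]/[HOCl] = 10^(pH − pKa) = 10^(7.4 − 7.49) = 10^-0.09 = 0.8128.
Fraction as HOCl = 1 / (1 + 0.8128) = 0.5516.
HOCl = 0.5516 × 7.65 ppm = 4.22 ppm.

4.22 ppm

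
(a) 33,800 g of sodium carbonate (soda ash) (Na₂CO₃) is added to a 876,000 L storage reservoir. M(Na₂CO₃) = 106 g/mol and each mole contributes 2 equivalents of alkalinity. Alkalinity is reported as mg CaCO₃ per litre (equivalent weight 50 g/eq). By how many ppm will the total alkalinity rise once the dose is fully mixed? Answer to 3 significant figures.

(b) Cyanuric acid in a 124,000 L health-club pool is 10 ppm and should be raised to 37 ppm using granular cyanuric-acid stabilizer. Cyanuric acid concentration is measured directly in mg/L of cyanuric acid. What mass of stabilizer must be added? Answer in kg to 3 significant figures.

(a) 36.4 ppm; (b) 3.35 kg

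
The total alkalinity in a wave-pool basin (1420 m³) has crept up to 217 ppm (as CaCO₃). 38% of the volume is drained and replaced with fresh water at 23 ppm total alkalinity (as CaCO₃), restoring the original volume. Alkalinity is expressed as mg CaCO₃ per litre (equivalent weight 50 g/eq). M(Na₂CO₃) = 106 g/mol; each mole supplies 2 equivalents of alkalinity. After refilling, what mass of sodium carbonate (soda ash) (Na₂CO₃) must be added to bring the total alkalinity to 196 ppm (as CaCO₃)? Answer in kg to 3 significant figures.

Volume: 1420 m³ = 1,420,000 L.
After draining 38% and refilling: 217 × 0.62 + 23 × 0.38 = 143.28 ppm.
Deficit to target: 196 − 143.28 = 52.72 mg/L.
As CaCO₃: 52.72 mg/L × 1,420,000 L = 74,860 g; ÷ 50 g/eq ÷ 2 = 748.6 mol Na₂CO₃.
Mass: 748.6 × 106 = 79,350 g.

79.4 kg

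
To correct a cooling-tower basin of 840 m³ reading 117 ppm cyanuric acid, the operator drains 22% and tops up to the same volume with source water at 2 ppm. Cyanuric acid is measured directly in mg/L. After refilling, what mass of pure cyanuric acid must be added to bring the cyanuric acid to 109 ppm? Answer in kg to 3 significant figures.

14.5 kg

Volume: 840 m³ = 840,000 L.
After draining 22% and refilling: 117 × 0.78 + 2 × 0.22 = 91.7 ppm.
Deficit to target: 109 − 91.7 = 17.3 mg/L.
Mass: 17.3 mg/L × 840,000 L = 14,530 g cyanuric acid.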